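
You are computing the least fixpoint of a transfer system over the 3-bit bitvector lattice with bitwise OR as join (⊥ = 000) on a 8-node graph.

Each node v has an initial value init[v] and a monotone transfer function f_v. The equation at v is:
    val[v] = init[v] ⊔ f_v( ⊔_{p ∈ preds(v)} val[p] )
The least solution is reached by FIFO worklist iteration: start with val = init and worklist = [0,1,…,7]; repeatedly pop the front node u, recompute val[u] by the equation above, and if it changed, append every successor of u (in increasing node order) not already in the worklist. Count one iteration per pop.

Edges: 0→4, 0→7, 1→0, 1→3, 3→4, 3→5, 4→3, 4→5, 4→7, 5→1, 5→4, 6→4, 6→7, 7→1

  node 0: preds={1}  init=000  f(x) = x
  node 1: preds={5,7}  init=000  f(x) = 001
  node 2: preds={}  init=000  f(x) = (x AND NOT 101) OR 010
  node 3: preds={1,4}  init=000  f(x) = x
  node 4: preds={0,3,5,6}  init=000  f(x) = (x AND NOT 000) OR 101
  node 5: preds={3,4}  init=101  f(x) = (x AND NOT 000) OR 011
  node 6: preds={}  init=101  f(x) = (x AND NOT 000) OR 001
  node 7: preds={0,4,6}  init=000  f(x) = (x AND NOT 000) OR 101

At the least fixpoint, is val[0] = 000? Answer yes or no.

Iteration log — 18 steps:
  step 1. node 0  ⊔preds=000  new=000  stable
  step 2. node 1  ⊔preds=101  new=001  old=000  +wl: 0
  step 3. node 2  ⊔preds=000  new=010  old=000  +wl: 
  step 4. node 3  ⊔preds=001  new=001  old=000  +wl: 
  step 5. node 4  ⊔preds=101  new=101  old=000  +wl: 3
  step 6. node 5  ⊔preds=101  new=111  old=101  +wl: 1,4
  step 7. node 6  ⊔preds=000  new=101  stable
  step 8. node 7  ⊔preds=101  new=101  old=000  +wl: 
  step 9. node 0  ⊔preds=001  new=001  old=000  +wl: 7
  step 10. node 3  ⊔preds=101  new=101  old=001  +wl: 5
  step 11. node 1  ⊔preds=111  new=001  stable
  step 12. node 4  ⊔preds=111  new=111  old=101  +wl: 3
  step 13. node 7  ⊔preds=111  new=111  old=101  +wl: 1
  step 14. node 5  ⊔preds=111  new=111  stable
  step 15. node 3  ⊔preds=111  new=111  old=101  +wl: 4,5
  step 16. node 1  ⊔preds=111  new=001  stable
  step 17. node 4  ⊔preds=111  new=111  stable
  step 18. node 5  ⊔preds=111  new=111  stable

Least fixpoint reached:
  node 0: 001
  node 1: 001
  node 2: 010
  node 3: 111
  node 4: 111
  node 5: 111
  node 6: 101
  node 7: 111

no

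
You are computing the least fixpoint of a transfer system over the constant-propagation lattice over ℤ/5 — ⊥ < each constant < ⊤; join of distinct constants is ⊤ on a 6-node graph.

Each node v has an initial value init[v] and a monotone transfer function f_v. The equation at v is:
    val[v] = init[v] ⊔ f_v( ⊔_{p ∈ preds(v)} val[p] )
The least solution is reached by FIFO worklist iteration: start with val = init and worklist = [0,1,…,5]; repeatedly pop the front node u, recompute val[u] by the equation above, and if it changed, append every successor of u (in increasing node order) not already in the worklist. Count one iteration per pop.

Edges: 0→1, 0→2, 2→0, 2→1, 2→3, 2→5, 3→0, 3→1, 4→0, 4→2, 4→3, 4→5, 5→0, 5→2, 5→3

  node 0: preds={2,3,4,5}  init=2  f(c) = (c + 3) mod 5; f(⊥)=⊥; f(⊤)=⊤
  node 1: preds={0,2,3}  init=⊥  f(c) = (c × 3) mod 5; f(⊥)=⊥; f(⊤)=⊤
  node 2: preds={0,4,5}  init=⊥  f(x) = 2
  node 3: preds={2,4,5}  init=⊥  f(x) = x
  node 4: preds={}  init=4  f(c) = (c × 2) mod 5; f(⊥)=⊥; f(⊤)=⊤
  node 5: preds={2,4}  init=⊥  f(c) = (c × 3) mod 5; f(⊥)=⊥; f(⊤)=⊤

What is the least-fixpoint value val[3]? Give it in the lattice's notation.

⊤

Worklist (10 pops):
  #1 pop 0: in=4 → 2 (no change)
  #2 pop 1: in=2 → 1 (was ⊥); enqueue []
  #3 pop 2: in=⊤ → 2 (was ⊥); enqueue [0,1]
  #4 pop 3: in=⊤ → ⊤ (was ⊥); enqueue []
  #5 pop 4: in=⊥ → 4 (no change)
  #6 pop 5: in=⊤ → ⊤ (was ⊥); enqueue [2,3]
  #7 pop 0: in=⊤ → ⊤ (was 2); enqueue []
  #8 pop 1: in=⊤ → ⊤ (was 1); enqueue []
  #9 pop 2: in=⊤ → 2 (no change)
  #10 pop 3: in=⊤ → ⊤ (no change)

Fixpoint:
  val[0] = ⊤
  val[1] = ⊤
  val[2] = 2
  val[3] = ⊤
  val[4] = 4
  val[5] = ⊤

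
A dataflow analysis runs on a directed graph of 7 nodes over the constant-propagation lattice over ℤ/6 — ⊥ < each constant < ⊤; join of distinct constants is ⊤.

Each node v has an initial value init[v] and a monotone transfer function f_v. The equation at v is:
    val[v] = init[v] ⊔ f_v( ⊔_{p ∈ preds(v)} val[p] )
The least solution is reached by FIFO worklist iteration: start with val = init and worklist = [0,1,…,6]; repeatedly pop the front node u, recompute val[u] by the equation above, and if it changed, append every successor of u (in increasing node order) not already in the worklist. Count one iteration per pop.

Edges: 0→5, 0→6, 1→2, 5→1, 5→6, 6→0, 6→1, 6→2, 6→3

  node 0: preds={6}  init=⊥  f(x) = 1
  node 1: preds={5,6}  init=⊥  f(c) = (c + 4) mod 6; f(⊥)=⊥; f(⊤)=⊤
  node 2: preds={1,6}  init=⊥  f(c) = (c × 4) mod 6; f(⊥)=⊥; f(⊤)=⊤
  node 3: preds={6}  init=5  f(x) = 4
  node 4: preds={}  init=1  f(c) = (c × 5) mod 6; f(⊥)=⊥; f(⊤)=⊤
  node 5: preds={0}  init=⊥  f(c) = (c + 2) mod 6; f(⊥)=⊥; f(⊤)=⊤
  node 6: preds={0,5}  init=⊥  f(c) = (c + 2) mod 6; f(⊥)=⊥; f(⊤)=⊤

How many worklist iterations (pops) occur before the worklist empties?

Worklist (11 pops):
  #1 pop 0: in=⊥ → 1 (was ⊥); enqueue []
  #2 pop 1: in=⊥ → ⊥ (no change)
  #3 pop 2: in=⊥ → ⊥ (no change)
  #4 pop 3: in=⊥ → ⊤ (was 5); enqueue []
  #5 pop 4: in=⊥ → 1 (no change)
  #6 pop 5: in=1 → 3 (was ⊥); enqueue [1]
  #7 pop 6: in=⊤ → ⊤ (was ⊥); enqueue [0,2,3]
  #8 pop 1: in=⊤ → ⊤ (was ⊥); enqueue []
  #9 pop 0: in=⊤ → 1 (no change)
  #10 pop 2: in=⊤ → ⊤ (was ⊥); enqueue []
  #11 pop 3: in=⊤ → ⊤ (no change)

Fixpoint:
  val[0] = 1
  val[1] = ⊤
  val[2] = ⊤
  val[3] = ⊤
  val[4] = 1
  val[5] = 3
  val[6] = ⊤

11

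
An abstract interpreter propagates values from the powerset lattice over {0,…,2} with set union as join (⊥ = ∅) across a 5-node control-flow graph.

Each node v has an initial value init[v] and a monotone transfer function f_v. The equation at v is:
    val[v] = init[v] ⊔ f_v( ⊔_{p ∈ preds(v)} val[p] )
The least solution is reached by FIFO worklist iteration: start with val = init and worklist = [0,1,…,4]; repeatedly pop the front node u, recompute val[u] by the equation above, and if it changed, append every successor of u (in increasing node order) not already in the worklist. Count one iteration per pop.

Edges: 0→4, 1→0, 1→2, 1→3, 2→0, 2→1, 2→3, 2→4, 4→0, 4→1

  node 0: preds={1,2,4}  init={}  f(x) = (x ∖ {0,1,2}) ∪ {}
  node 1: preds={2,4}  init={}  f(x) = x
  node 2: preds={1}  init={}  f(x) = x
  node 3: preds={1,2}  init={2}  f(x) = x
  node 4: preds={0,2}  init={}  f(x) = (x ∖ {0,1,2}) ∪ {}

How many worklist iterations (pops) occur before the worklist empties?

Worklist (5 pops):
  #1 pop 0: in={} → {} (no change)
  #2 pop 1: in={} → {} (no change)
  #3 pop 2: in={} → {} (no change)
  #4 pop 3: in={} → {2} (no change)
  #5 pop 4: in={} → {} (no change)

Fixpoint:
  val[0] = {}
  val[1] = {}
  val[2] = {}
  val[3] = {2}
  val[4] = {}

5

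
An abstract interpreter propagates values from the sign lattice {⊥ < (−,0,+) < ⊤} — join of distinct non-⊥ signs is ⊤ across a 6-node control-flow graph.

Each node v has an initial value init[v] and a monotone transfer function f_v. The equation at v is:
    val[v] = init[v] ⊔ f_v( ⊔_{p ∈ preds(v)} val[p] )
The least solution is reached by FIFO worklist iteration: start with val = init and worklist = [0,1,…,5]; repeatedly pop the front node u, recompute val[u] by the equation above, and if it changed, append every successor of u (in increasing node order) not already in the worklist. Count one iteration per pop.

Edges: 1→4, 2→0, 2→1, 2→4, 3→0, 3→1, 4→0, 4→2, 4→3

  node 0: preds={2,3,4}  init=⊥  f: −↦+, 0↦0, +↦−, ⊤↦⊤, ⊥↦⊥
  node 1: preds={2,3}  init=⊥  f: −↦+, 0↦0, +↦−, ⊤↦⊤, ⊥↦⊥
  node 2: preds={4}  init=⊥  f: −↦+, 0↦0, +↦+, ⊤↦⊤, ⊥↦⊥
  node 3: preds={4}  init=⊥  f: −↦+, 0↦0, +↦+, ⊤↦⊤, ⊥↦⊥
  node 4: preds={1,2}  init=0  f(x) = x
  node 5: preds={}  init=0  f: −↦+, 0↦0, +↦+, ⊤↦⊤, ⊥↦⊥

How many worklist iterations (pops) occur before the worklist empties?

9

Worklist (9 pops):
  #1 pop 0: in=0 → 0 (was ⊥); enqueue []
  #2 pop 1: in=⊥ → ⊥ (no change)
  #3 pop 2: in=0 → 0 (was ⊥); enqueue [0,1]
  #4 pop 3: in=0 → 0 (was ⊥); enqueue []
  #5 pop 4: in=0 → 0 (no change)
  #6 pop 5: in=⊥ → 0 (no change)
  #7 pop 0: in=0 → 0 (no change)
  #8 pop 1: in=0 → 0 (was ⊥); enqueue [4]
  #9 pop 4: in=0 → 0 (no change)

Fixpoint:
  val[0] = 0
  val[1] = 0
  val[2] = 0
  val[3] = 0
  val[4] = 0
  val[5] = 0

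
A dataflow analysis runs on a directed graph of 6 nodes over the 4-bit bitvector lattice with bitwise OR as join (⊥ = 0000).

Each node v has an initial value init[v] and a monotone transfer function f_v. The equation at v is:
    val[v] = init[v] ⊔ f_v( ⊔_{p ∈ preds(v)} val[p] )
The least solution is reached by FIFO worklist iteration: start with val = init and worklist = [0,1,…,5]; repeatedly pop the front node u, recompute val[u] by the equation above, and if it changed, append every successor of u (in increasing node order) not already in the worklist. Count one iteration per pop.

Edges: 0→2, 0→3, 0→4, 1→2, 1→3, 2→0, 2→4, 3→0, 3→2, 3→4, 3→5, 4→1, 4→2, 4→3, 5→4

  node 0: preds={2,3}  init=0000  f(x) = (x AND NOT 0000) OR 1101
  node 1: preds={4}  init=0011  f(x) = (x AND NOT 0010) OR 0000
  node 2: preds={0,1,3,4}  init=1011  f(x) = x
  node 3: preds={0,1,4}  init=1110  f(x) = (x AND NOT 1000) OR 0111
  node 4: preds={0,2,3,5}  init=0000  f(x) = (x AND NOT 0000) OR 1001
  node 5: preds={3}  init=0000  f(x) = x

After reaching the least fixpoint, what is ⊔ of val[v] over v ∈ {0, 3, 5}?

1111

Trace (12 dequeues):
  [1] u=0 | in 1111 | out 1111 | prev 0000 | push {}
  [2] u=1 | in 0000 | out 0011 | ==
  [3] u=2 | in 1111 | out 1111 | prev 1011 | push {0}
  [4] u=3 | in 1111 | out 1111 | prev 1110 | push {2}
  [5] u=4 | in 1111 | out 1111 | prev 0000 | push {1,3}
  [6] u=5 | in 1111 | out 1111 | prev 0000 | push {4}
  [7] u=0 | in 1111 | out 1111 | ==
  [8] u=2 | in 1111 | out 1111 | ==
  [9] u=1 | in 1111 | out 1111 | prev 0011 | push {2}
  [10] u=3 | in 1111 | out 1111 | ==
  [11] u=4 | in 1111 | out 1111 | ==
  [12] u=2 | in 1111 | out 1111 | ==

Converged values:
  [0] 1111
  [1] 1111
  [2] 1111
  [3] 1111
  [4] 1111
  [5] 1111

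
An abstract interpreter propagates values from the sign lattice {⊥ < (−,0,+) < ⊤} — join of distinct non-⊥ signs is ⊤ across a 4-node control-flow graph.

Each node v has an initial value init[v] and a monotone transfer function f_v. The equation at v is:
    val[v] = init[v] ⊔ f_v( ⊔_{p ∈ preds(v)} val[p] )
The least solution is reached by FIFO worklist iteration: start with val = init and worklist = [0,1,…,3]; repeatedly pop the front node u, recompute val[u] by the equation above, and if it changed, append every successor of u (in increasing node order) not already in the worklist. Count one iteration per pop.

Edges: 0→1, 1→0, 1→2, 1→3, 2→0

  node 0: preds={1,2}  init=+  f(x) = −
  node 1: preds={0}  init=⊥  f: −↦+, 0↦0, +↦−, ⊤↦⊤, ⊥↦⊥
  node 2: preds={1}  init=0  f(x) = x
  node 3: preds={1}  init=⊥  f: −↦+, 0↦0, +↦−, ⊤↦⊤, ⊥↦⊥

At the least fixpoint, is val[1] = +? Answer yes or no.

Iteration log — 5 steps:
  step 1. node 0  ⊔preds=0  new=⊤  old=+  +wl: 
  step 2. node 1  ⊔preds=⊤  new=⊤  old=⊥  +wl: 0
  step 3. node 2  ⊔preds=⊤  new=⊤  old=0  +wl: 
  step 4. node 3  ⊔preds=⊤  new=⊤  old=⊥  +wl: 
  step 5. node 0  ⊔preds=⊤  new=⊤  stable

Least fixpoint reached:
  node 0: ⊤
  node 1: ⊤
  node 2: ⊤
  node 3: ⊤

no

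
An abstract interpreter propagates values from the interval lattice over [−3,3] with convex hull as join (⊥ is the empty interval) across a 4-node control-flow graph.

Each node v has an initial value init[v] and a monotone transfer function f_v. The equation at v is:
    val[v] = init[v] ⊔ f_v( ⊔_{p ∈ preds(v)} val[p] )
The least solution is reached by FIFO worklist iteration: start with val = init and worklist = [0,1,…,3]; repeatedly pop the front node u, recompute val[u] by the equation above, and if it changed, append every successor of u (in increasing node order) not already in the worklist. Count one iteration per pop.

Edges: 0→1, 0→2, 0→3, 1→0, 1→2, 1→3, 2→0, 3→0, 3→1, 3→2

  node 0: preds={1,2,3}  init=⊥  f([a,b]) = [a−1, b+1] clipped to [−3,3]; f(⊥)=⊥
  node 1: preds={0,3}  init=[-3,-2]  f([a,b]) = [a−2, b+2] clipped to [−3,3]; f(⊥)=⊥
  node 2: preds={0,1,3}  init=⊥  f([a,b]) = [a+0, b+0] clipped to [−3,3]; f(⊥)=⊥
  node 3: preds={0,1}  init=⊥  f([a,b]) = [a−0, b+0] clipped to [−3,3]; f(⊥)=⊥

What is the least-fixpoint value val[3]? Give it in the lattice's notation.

[-3,3]

Worklist (12 pops):
  #1 pop 0: in=[-3,-2] → [-3,-1] (was ⊥); enqueue []
  #2 pop 1: in=[-3,-1] → [-3,1] (was [-3,-2]); enqueue [0]
  #3 pop 2: in=[-3,1] → [-3,1] (was ⊥); enqueue []
  #4 pop 3: in=[-3,1] → [-3,1] (was ⊥); enqueue [1,2]
  #5 pop 0: in=[-3,1] → [-3,2] (was [-3,-1]); enqueue [3]
  #6 pop 1: in=[-3,2] → [-3,3] (was [-3,1]); enqueue [0]
  #7 pop 2: in=[-3,3] → [-3,3] (was [-3,1]); enqueue []
  #8 pop 3: in=[-3,3] → [-3,3] (was [-3,1]); enqueue [1,2]
  #9 pop 0: in=[-3,3] → [-3,3] (was [-3,2]); enqueue [3]
  #10 pop 1: in=[-3,3] → [-3,3] (no change)
  #11 pop 2: in=[-3,3] → [-3,3] (no change)
  #12 pop 3: in=[-3,3] → [-3,3] (no change)

Fixpoint:
  val[0] = [-3,3]
  val[1] = [-3,3]
  val[2] = [-3,3]
  val[3] = [-3,3]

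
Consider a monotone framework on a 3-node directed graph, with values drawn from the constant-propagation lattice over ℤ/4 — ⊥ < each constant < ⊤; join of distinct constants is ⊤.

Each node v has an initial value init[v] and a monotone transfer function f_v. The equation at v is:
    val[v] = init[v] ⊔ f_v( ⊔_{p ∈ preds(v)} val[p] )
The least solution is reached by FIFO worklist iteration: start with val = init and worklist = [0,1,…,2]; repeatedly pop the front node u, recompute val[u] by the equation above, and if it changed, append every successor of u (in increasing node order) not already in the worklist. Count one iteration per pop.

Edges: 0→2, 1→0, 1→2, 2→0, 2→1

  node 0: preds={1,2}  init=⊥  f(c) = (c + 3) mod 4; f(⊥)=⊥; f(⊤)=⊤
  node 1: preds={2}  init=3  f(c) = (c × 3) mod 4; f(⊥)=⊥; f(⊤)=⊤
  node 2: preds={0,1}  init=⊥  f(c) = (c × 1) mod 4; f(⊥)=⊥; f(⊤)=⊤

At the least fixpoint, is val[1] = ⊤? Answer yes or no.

Iteration log — 7 steps:
  step 1. node 0  ⊔preds=3  new=2  old=⊥  +wl: 
  step 2. node 1  ⊔preds=⊥  new=3  stable
  step 3. node 2  ⊔preds=⊤  new=⊤  old=⊥  +wl: 0,1
  step 4. node 0  ⊔preds=⊤  new=⊤  old=2  +wl: 2
  step 5. node 1  ⊔preds=⊤  new=⊤  old=3  +wl: 0
  step 6. node 2  ⊔preds=⊤  new=⊤  stable
  step 7. node 0  ⊔preds=⊤  new=⊤  stable

Least fixpoint reached:
  node 0: ⊤
  node 1: ⊤
  node 2: ⊤

yes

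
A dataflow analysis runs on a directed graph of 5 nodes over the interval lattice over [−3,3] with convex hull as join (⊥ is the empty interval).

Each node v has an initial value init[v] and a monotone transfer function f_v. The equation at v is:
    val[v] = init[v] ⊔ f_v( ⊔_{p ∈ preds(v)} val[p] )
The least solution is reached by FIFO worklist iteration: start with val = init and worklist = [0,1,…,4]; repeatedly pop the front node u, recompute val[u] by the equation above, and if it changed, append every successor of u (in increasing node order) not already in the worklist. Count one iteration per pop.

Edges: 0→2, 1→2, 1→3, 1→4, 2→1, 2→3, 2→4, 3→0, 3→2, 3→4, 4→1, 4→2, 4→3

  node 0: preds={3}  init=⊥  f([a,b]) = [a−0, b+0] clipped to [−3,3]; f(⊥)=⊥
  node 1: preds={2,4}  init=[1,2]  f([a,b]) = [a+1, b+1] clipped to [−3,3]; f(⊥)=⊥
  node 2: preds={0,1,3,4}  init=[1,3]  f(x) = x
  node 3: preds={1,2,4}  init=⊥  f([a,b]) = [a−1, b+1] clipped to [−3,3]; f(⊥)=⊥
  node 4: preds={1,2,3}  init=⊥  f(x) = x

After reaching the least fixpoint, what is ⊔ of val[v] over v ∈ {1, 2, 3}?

[-3,3]

Worklist (26 pops):
  #1 pop 0: in=⊥ → ⊥ (no change)
  #2 pop 1: in=[1,3] → [1,3] (was [1,2]); enqueue []
  #3 pop 2: in=[1,3] → [1,3] (no change)
  #4 pop 3: in=[1,3] → [0,3] (was ⊥); enqueue [0,2]
  #5 pop 4: in=[0,3] → [0,3] (was ⊥); enqueue [1,3]
  #6 pop 0: in=[0,3] → [0,3] (was ⊥); enqueue []
  #7 pop 2: in=[0,3] → [0,3] (was [1,3]); enqueue [4]
  #8 pop 1: in=[0,3] → [1,3] (no change)
  #9 pop 3: in=[0,3] → [-1,3] (was [0,3]); enqueue [0,2]
  #10 pop 4: in=[-1,3] → [-1,3] (was [0,3]); enqueue [1,3]
  #11 pop 0: in=[-1,3] → [-1,3] (was [0,3]); enqueue []
  #12 pop 2: in=[-1,3] → [-1,3] (was [0,3]); enqueue [4]
  #13 pop 1: in=[-1,3] → [0,3] (was [1,3]); enqueue [2]
  #14 pop 3: in=[-1,3] → [-2,3] (was [-1,3]); enqueue [0]
  #15 pop 4: in=[-2,3] → [-2,3] (was [-1,3]); enqueue [1,3]
  #16 pop 2: in=[-2,3] → [-2,3] (was [-1,3]); enqueue [4]
  #17 pop 0: in=[-2,3] → [-2,3] (was [-1,3]); enqueue [2]
  #18 pop 1: in=[-2,3] → [-1,3] (was [0,3]); enqueue []
  #19 pop 3: in=[-2,3] → [-3,3] (was [-2,3]); enqueue [0]
  #20 pop 4: in=[-3,3] → [-3,3] (was [-2,3]); enqueue [1,3]
  #21 pop 2: in=[-3,3] → [-3,3] (was [-2,3]); enqueue [4]
  #22 pop 0: in=[-3,3] → [-3,3] (was [-2,3]); enqueue [2]
  #23 pop 1: in=[-3,3] → [-2,3] (was [-1,3]); enqueue []
  #24 pop 3: in=[-3,3] → [-3,3] (no change)
  #25 pop 4: in=[-3,3] → [-3,3] (no change)
  #26 pop 2: in=[-3,3] → [-3,3] (no change)

Fixpoint:
  val[0] = [-3,3]
  val[1] = [-2,3]
  val[2] = [-3,3]
  val[3] = [-3,3]
  val[4] = [-3,3]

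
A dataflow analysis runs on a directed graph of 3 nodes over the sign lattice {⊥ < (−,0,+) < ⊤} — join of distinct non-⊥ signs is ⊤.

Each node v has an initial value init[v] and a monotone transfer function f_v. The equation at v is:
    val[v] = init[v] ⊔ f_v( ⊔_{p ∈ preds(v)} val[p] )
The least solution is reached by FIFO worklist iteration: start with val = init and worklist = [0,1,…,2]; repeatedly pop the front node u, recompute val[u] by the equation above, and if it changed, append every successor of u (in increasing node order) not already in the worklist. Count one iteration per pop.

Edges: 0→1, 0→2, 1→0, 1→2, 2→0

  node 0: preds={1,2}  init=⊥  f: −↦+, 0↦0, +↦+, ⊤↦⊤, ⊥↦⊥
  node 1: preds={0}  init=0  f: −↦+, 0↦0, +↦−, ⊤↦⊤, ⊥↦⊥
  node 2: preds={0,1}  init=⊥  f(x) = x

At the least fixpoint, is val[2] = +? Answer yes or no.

no

Iteration log — 4 steps:
  step 1. node 0  ⊔preds=0  new=0  old=⊥  +wl: 
  step 2. node 1  ⊔preds=0  new=0  stable
  step 3. node 2  ⊔preds=0  new=0  old=⊥  +wl: 0
  step 4. node 0  ⊔preds=0  new=0  stable

Least fixpoint reached:
  node 0: 0
  node 1: 0
  node 2: 0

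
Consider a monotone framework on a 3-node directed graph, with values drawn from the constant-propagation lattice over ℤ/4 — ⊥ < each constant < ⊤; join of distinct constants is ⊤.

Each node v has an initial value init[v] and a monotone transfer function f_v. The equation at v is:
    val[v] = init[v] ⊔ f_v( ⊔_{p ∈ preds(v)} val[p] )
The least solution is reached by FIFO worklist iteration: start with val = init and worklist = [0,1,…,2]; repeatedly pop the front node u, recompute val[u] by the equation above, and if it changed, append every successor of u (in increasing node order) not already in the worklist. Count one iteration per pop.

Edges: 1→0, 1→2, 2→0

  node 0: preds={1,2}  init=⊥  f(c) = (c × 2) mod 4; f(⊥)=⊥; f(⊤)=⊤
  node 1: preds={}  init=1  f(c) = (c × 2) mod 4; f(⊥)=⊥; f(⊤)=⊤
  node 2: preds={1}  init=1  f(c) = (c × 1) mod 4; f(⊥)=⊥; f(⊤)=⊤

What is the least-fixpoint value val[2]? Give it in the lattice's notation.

Iteration log — 3 steps:
  step 1. node 0  ⊔preds=1  new=2  old=⊥  +wl: 
  step 2. node 1  ⊔preds=⊥  new=1  stable
  step 3. node 2  ⊔preds=1  new=1  stable

Least fixpoint reached:
  node 0: 2
  node 1: 1
  node 2: 1

1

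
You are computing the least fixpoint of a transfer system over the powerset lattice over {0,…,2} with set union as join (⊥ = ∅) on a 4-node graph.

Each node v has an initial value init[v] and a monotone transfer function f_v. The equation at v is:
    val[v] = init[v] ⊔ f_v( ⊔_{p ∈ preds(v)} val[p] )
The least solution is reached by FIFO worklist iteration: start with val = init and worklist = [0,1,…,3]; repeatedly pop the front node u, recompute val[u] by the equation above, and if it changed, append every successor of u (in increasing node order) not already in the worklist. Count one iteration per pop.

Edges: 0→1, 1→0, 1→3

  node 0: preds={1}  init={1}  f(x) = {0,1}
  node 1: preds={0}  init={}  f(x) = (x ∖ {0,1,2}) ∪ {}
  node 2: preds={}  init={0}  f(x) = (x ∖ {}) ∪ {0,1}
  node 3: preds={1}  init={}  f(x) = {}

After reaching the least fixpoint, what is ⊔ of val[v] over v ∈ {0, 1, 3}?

{0,1}

Iteration log — 4 steps:
  step 1. node 0  ⊔preds={}  new={0,1}  old={1}  +wl: 
  step 2. node 1  ⊔preds={0,1}  new={}  stable
  step 3. node 2  ⊔preds={}  new={0,1}  old={0}  +wl: 
  step 4. node 3  ⊔preds={}  new={}  stable

Least fixpoint reached:
  node 0: {0,1}
  node 1: {}
  node 2: {0,1}
  node 3: {}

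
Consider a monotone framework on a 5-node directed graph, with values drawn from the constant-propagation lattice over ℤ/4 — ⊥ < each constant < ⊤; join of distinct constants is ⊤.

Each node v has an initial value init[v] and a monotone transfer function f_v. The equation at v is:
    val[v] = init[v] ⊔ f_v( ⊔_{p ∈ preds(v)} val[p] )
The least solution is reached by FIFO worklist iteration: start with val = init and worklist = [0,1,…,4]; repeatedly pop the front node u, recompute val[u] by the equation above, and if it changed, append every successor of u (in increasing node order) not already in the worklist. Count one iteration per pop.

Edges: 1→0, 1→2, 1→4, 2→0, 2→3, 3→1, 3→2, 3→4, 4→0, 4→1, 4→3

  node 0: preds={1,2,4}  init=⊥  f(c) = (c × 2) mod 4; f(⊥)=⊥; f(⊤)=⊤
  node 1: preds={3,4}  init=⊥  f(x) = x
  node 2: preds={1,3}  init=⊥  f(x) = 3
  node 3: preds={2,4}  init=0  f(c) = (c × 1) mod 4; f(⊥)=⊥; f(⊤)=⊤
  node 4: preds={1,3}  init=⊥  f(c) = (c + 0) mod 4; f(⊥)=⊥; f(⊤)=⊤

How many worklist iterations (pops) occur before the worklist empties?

Trace (11 dequeues):
  [1] u=0 | in ⊥ | out ⊥ | ==
  [2] u=1 | in 0 | out 0 | prev ⊥ | push {0}
  [3] u=2 | in 0 | out 3 | prev ⊥ | push {}
  [4] u=3 | in 3 | out ⊤ | prev 0 | push {1,2}
  [5] u=4 | in ⊤ | out ⊤ | prev ⊥ | push {3}
  [6] u=0 | in ⊤ | out ⊤ | prev ⊥ | push {}
  [7] u=1 | in ⊤ | out ⊤ | prev 0 | push {0,4}
  [8] u=2 | in ⊤ | out 3 | ==
  [9] u=3 | in ⊤ | out ⊤ | ==
  [10] u=0 | in ⊤ | out ⊤ | ==
  [11] u=4 | in ⊤ | out ⊤ | ==

Converged values:
  [0] ⊤
  [1] ⊤
  [2] 3
  [3] ⊤
  [4] ⊤

11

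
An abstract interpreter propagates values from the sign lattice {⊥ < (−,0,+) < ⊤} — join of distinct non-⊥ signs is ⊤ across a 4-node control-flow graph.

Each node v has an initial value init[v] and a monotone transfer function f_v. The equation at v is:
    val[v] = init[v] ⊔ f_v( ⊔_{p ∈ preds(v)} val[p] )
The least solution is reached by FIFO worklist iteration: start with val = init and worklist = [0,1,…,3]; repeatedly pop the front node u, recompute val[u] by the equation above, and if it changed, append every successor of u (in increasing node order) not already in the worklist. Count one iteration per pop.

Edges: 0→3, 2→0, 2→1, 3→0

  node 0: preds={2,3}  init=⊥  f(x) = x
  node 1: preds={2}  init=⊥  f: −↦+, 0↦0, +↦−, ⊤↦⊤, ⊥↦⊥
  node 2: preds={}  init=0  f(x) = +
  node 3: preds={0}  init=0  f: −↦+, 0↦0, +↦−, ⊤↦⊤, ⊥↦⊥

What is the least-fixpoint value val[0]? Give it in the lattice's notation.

Trace (8 dequeues):
  [1] u=0 | in 0 | out 0 | prev ⊥ | push {}
  [2] u=1 | in 0 | out 0 | prev ⊥ | push {}
  [3] u=2 | in ⊥ | out ⊤ | prev 0 | push {0,1}
  [4] u=3 | in 0 | out 0 | ==
  [5] u=0 | in ⊤ | out ⊤ | prev 0 | push {3}
  [6] u=1 | in ⊤ | out ⊤ | prev 0 | push {}
  [7] u=3 | in ⊤ | out ⊤ | prev 0 | push {0}
  [8] u=0 | in ⊤ | out ⊤ | ==

Converged values:
  [0] ⊤
  [1] ⊤
  [2] ⊤
  [3] ⊤

⊤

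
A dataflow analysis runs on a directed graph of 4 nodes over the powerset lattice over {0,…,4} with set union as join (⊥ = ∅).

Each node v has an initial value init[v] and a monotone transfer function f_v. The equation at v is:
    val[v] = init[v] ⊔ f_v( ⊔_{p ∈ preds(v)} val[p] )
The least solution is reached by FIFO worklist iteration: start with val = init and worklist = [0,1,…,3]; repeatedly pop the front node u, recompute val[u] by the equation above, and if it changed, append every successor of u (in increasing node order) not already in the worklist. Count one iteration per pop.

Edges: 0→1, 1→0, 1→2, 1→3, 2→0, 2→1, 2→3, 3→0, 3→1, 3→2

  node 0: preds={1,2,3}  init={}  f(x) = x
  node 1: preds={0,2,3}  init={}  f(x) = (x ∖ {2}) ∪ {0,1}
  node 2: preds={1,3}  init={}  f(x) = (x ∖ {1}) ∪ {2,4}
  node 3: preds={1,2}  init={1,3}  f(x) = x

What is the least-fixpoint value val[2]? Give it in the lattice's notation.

Worklist (9 pops):
  #1 pop 0: in={1,3} → {1,3} (was {}); enqueue []
  #2 pop 1: in={1,3} → {0,1,3} (was {}); enqueue [0]
  #3 pop 2: in={0,1,3} → {0,2,3,4} (was {}); enqueue [1]
  #4 pop 3: in={0,1,2,3,4} → {0,1,2,3,4} (was {1,3}); enqueue [2]
  #5 pop 0: in={0,1,2,3,4} → {0,1,2,3,4} (was {1,3}); enqueue []
  #6 pop 1: in={0,1,2,3,4} → {0,1,3,4} (was {0,1,3}); enqueue [0,3]
  #7 pop 2: in={0,1,2,3,4} → {0,2,3,4} (no change)
  #8 pop 0: in={0,1,2,3,4} → {0,1,2,3,4} (no change)
  #9 pop 3: in={0,1,2,3,4} → {0,1,2,3,4} (no change)

Fixpoint:
  val[0] = {0,1,2,3,4}
  val[1] = {0,1,3,4}
  val[2] = {0,2,3,4}
  val[3] = {0,1,2,3,4}

{0,2,3,4}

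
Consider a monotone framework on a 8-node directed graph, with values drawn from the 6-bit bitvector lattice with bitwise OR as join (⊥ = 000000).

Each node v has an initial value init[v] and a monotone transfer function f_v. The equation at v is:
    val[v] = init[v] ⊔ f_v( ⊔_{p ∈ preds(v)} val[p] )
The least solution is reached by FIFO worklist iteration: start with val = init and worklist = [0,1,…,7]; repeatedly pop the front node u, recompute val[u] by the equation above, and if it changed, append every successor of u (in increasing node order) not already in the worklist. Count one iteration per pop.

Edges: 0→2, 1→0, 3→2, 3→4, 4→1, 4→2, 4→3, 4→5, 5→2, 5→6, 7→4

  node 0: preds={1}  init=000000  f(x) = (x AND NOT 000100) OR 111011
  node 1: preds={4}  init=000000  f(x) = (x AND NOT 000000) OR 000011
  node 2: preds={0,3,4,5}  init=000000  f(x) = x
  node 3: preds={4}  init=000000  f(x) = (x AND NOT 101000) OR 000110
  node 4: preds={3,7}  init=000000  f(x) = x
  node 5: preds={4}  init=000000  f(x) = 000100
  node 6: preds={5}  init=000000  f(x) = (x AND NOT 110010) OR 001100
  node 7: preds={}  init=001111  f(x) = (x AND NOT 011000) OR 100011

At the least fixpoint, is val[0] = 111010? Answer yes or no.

no

Iteration log — 19 steps:
  step 1. node 0  ⊔preds=000000  new=111011  old=000000  +wl: 
  step 2. node 1  ⊔preds=000000  new=000011  old=000000  +wl: 0
  step 3. node 2  ⊔preds=111011  new=111011  old=000000  +wl: 
  step 4. node 3  ⊔preds=000000  new=000110  old=000000  +wl: 2
  step 5. node 4  ⊔preds=001111  new=001111  old=000000  +wl: 1,3
  step 6. node 5  ⊔preds=001111  new=000100  old=000000  +wl: 
  step 7. node 6  ⊔preds=000100  new=001100  old=000000  +wl: 
  step 8. node 7  ⊔preds=000000  new=101111  old=001111  +wl: 4
  step 9. node 0  ⊔preds=000011  new=111011  stable
  step 10. node 2  ⊔preds=111111  new=111111  old=111011  +wl: 
  step 11. node 1  ⊔preds=001111  new=001111  old=000011  +wl: 0
  step 12. node 3  ⊔preds=001111  new=000111  old=000110  +wl: 2
  step 13. node 4  ⊔preds=101111  new=101111  old=001111  +wl: 1,3,5
  step 14. node 0  ⊔preds=001111  new=111011  stable
  step 15. node 2  ⊔preds=111111  new=111111  stable
  step 16. node 1  ⊔preds=101111  new=101111  old=001111  +wl: 0
  step 17. node 3  ⊔preds=101111  new=000111  stable
  step 18. node 5  ⊔preds=101111  new=000100  stable
  step 19. node 0  ⊔preds=101111  new=111011  stable

Least fixpoint reached:
  node 0: 111011
  node 1: 101111
  node 2: 111111
  node 3: 000111
  node 4: 101111
  node 5: 000100
  node 6: 001100
  node 7: 101111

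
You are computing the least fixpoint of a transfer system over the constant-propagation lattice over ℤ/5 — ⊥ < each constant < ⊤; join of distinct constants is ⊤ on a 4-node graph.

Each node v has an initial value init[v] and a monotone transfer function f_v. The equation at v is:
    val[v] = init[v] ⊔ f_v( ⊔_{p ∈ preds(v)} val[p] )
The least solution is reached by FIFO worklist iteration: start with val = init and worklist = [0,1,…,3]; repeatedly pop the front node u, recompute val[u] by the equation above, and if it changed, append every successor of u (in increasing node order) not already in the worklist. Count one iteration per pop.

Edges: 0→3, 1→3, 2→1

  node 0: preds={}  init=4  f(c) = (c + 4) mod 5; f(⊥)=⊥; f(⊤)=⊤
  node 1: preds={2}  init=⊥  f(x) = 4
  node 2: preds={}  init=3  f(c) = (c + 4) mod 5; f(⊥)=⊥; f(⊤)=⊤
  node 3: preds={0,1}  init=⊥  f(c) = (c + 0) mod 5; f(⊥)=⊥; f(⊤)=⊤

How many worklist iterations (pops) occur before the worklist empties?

4

Iteration log — 4 steps:
  step 1. node 0  ⊔preds=⊥  new=4  stable
  step 2. node 1  ⊔preds=3  new=4  old=⊥  +wl: 
  step 3. node 2  ⊔preds=⊥  new=3  stable
  step 4. node 3  ⊔preds=4  new=4  old=⊥  +wl: 

Least fixpoint reached:
  node 0: 4
  node 1: 4
  node 2: 3
  node 3: 4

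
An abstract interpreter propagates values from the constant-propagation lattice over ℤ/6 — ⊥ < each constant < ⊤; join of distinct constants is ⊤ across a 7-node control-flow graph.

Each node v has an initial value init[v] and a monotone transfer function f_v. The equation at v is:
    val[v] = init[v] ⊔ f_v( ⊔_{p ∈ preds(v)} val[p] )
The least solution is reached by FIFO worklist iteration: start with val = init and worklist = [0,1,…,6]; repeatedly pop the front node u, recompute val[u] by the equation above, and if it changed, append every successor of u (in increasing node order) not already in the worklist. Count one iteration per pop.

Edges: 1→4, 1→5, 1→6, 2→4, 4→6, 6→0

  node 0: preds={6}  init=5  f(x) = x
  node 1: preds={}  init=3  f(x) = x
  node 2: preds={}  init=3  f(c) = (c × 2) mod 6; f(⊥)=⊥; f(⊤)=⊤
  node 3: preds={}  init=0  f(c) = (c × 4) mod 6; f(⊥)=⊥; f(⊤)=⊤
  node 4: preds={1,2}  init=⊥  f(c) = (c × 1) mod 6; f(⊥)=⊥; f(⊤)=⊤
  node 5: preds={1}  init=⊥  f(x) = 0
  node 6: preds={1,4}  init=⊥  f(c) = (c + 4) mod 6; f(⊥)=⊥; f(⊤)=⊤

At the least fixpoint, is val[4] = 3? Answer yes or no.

yes

Trace (8 dequeues):
  [1] u=0 | in ⊥ | out 5 | ==
  [2] u=1 | in ⊥ | out 3 | ==
  [3] u=2 | in ⊥ | out 3 | ==
  [4] u=3 | in ⊥ | out 0 | ==
  [5] u=4 | in 3 | out 3 | prev ⊥ | push {}
  [6] u=5 | in 3 | out 0 | prev ⊥ | push {}
  [7] u=6 | in 3 | out 1 | prev ⊥ | push {0}
  [8] u=0 | in 1 | out ⊤ | prev 5 | push {}

Converged values:
  [0] ⊤
  [1] 3
  [2] 3
  [3] 0
  [4] 3
  [5] 0
  [6] 1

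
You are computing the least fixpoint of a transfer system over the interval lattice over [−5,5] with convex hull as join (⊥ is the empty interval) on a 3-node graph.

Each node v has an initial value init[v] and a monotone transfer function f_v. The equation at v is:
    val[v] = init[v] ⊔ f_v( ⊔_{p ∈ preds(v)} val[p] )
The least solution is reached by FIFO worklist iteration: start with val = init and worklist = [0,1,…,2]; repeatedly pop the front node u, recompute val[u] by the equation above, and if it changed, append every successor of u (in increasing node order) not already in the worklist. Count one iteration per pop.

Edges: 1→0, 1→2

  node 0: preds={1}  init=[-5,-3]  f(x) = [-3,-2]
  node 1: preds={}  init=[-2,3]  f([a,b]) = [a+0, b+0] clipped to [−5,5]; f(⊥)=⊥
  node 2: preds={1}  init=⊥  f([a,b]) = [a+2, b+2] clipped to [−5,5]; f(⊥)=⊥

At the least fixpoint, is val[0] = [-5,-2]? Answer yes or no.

yes

Trace (3 dequeues):
  [1] u=0 | in [-2,3] | out [-5,-2] | prev [-5,-3] | push {}
  [2] u=1 | in ⊥ | out [-2,3] | ==
  [3] u=2 | in [-2,3] | out [0,5] | prev ⊥ | push {}

Converged values:
  [0] [-5,-2]
  [1] [-2,3]
  [2] [0,5]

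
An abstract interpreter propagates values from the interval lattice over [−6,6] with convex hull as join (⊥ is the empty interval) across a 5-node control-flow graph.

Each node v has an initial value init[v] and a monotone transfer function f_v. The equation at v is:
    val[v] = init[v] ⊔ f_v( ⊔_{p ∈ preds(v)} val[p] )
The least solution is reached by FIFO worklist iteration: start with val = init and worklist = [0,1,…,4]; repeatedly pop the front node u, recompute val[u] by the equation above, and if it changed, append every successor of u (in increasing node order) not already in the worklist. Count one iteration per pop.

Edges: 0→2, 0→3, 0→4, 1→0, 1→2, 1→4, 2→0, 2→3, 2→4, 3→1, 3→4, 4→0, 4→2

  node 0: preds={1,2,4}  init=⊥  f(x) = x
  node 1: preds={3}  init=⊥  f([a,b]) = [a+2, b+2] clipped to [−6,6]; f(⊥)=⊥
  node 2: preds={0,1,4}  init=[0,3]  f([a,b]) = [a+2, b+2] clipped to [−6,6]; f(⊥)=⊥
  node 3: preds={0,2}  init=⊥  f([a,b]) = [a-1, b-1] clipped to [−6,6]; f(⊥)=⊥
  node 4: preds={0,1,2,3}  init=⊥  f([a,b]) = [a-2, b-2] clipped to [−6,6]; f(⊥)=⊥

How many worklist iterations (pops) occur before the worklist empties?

20

Trace (20 dequeues):
  [1] u=0 | in [0,3] | out [0,3] | prev ⊥ | push {}
  [2] u=1 | in ⊥ | out ⊥ | ==
  [3] u=2 | in [0,3] | out [0,5] | prev [0,3] | push {0}
  [4] u=3 | in [0,5] | out [-1,4] | prev ⊥ | push {1}
  [5] u=4 | in [-1,5] | out [-3,3] | prev ⊥ | push {2}
  [6] u=0 | in [-3,5] | out [-3,5] | prev [0,3] | push {3,4}
  [7] u=1 | in [-1,4] | out [1,6] | prev ⊥ | push {0}
  [8] u=2 | in [-3,6] | out [-1,6] | prev [0,5] | push {}
  [9] u=3 | in [-3,6] | out [-4,5] | prev [-1,4] | push {1}
  [10] u=4 | in [-4,6] | out [-6,4] | prev [-3,3] | push {2}
  [11] u=0 | in [-6,6] | out [-6,6] | prev [-3,5] | push {3,4}
  [12] u=1 | in [-4,5] | out [-2,6] | prev [1,6] | push {0}
  [13] u=2 | in [-6,6] | out [-4,6] | prev [-1,6] | push {}
  [14] u=3 | in [-6,6] | out [-6,5] | prev [-4,5] | push {1}
  [15] u=4 | in [-6,6] | out [-6,4] | ==
  [16] u=0 | in [-6,6] | out [-6,6] | ==
  [17] u=1 | in [-6,5] | out [-4,6] | prev [-2,6] | push {0,2,4}
  [18] u=0 | in [-6,6] | out [-6,6] | ==
  [19] u=2 | in [-6,6] | out [-4,6] | ==
  [20] u=4 | in [-6,6] | out [-6,4] | ==

Converged values:
  [0] [-6,6]
  [1] [-4,6]
  [2] [-4,6]
  [3] [-6,5]
  [4] [-6,4]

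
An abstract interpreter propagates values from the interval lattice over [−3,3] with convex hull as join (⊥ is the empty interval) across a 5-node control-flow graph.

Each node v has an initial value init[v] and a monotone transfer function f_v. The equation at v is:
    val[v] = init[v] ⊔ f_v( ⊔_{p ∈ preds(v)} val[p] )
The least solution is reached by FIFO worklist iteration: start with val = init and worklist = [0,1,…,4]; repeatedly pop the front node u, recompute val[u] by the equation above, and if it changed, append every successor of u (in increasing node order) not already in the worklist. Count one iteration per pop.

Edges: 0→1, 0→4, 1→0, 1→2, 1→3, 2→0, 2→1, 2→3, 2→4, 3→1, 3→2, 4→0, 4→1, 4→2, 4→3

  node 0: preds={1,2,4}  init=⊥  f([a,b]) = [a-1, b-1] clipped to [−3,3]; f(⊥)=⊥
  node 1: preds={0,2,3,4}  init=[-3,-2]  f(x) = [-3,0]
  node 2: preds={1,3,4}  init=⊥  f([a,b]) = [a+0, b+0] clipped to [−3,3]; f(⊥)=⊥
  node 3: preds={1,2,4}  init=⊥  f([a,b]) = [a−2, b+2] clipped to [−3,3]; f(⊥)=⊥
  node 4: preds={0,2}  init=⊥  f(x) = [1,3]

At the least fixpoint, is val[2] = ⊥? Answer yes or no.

no

Trace (13 dequeues):
  [1] u=0 | in [-3,-2] | out [-3,-3] | prev ⊥ | push {}
  [2] u=1 | in [-3,-3] | out [-3,0] | prev [-3,-2] | push {0}
  [3] u=2 | in [-3,0] | out [-3,0] | prev ⊥ | push {1}
  [4] u=3 | in [-3,0] | out [-3,2] | prev ⊥ | push {2}
  [5] u=4 | in [-3,0] | out [1,3] | prev ⊥ | push {3}
  [6] u=0 | in [-3,3] | out [-3,2] | prev [-3,-3] | push {4}
  [7] u=1 | in [-3,3] | out [-3,0] | ==
  [8] u=2 | in [-3,3] | out [-3,3] | prev [-3,0] | push {0,1}
  [9] u=3 | in [-3,3] | out [-3,3] | prev [-3,2] | push {2}
  [10] u=4 | in [-3,3] | out [1,3] | ==
  [11] u=0 | in [-3,3] | out [-3,2] | ==
  [12] u=1 | in [-3,3] | out [-3,0] | ==
  [13] u=2 | in [-3,3] | out [-3,3] | ==

Converged values:
  [0] [-3,2]
  [1] [-3,0]
  [2] [-3,3]
  [3] [-3,3]
  [4] [1,3]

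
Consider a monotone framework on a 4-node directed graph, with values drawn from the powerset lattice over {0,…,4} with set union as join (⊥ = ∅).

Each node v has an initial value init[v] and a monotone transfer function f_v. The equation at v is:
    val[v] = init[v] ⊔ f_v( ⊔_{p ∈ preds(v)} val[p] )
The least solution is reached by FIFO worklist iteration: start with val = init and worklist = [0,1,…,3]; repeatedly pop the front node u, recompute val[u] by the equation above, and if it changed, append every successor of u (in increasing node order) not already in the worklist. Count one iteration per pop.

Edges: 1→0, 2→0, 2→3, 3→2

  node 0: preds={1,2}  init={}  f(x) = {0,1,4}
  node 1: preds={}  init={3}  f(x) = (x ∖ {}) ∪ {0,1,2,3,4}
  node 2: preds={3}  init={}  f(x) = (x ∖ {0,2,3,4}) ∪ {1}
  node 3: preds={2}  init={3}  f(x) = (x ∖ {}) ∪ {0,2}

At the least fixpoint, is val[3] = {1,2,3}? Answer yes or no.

Iteration log — 6 steps:
  step 1. node 0  ⊔preds={3}  new={0,1,4}  old={}  +wl: 
  step 2. node 1  ⊔preds={}  new={0,1,2,3,4}  old={3}  +wl: 0
  step 3. node 2  ⊔preds={3}  new={1}  old={}  +wl: 
  step 4. node 3  ⊔preds={1}  new={0,1,2,3}  old={3}  +wl: 2
  step 5. node 0  ⊔preds={0,1,2,3,4}  new={0,1,4}  stable
  step 6. node 2  ⊔preds={0,1,2,3}  new={1}  stable

Least fixpoint reached:
  node 0: {0,1,4}
  node 1: {0,1,2,3,4}
  node 2: {1}
  node 3: {0,1,2,3}

no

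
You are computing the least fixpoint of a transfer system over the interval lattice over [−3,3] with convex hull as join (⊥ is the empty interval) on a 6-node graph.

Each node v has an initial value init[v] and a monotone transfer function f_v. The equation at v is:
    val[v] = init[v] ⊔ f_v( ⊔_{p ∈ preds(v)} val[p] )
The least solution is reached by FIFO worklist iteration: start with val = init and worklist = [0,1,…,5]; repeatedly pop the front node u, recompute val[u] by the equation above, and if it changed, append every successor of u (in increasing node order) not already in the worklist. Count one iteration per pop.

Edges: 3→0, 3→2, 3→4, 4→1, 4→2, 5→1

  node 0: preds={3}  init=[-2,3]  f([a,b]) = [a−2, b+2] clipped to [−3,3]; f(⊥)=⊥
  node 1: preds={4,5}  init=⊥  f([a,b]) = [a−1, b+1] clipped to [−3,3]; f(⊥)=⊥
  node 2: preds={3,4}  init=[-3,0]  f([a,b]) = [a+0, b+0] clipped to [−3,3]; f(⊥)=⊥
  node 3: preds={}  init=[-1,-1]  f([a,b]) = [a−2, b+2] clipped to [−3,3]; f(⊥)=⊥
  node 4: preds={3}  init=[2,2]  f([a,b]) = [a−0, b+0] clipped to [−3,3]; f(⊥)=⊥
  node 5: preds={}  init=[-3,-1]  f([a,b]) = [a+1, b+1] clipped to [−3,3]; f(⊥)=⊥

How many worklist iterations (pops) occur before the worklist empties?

8

Worklist (8 pops):
  #1 pop 0: in=[-1,-1] → [-3,3] (was [-2,3]); enqueue []
  #2 pop 1: in=[-3,2] → [-3,3] (was ⊥); enqueue []
  #3 pop 2: in=[-1,2] → [-3,2] (was [-3,0]); enqueue []
  #4 pop 3: in=⊥ → [-1,-1] (no change)
  #5 pop 4: in=[-1,-1] → [-1,2] (was [2,2]); enqueue [1,2]
  #6 pop 5: in=⊥ → [-3,-1] (no change)
  #7 pop 1: in=[-3,2] → [-3,3] (no change)
  #8 pop 2: in=[-1,2] → [-3,2] (no change)

Fixpoint:
  val[0] = [-3,3]
  val[1] = [-3,3]
  val[2] = [-3,2]
  val[3] = [-1,-1]
  val[4] = [-1,2]
  val[5] = [-3,-1]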